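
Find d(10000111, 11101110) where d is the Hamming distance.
XOR = 01101001, count of 1s = 4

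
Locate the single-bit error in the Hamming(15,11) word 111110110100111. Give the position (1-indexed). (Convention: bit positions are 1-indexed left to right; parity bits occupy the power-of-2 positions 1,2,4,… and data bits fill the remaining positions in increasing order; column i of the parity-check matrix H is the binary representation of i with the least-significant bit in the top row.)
Syndrome s = H · r^T (mod 2), r = 111110110100111:
  s[0] = (101010101010101)·(111110110100111) mod 2 = 1+0+1+0+1+0+1+0+0+0+0+0+1+0+1 mod 2 = 0
  s[1] = (011001100110011)·(111110110100111) mod 2 = 0+1+1+0+0+0+1+0+0+1+0+0+0+1+1 mod 2 = 0
  s[2] = (000111100001111)·(111110110100111) mod 2 = 0+0+0+1+1+0+1+0+0+0+0+0+1+1+1 mod 2 = 0
  s[3] = (000000011111111)·(111110110100111) mod 2 = 0+0+0+0+0+0+0+1+0+1+0+0+1+1+1 mod 2 = 1
Syndrome = 0001
Column i of H is the binary representation of i, so the syndrome is the binary index of the flipped bit.
Read s = 0001 with s[0] as LSB: 0·2^0 + 0·2^1 + 0·2^2 + 1·2^3 = 8.
Error is at bit position 8.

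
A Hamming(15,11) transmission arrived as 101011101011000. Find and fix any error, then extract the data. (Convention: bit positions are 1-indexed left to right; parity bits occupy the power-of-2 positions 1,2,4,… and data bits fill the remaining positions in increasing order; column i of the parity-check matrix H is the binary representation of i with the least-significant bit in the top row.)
Syndrome s = H · r^T (mod 2), r = 101011101011000:
  s[0] = (101010101010101)·(101011101011000) mod 2 = 1+0+1+0+1+0+1+0+1+0+1+0+0+0+0 mod 2 = 0
  s[1] = (011001100110011)·(101011101011000) mod 2 = 0+0+1+0+0+1+1+0+0+0+1+0+0+0+0 mod 2 = 0
  s[2] = (000111100001111)·(101011101011000) mod 2 = 0+0+0+0+1+1+1+0+0+0+0+1+0+0+0 mod 2 = 0
  s[3] = (000000011111111)·(101011101011000) mod 2 = 0+0+0+0+0+0+0+0+1+0+1+1+0+0+0 mod 2 = 1
Syndrome = 0001
Column 8 of H equals this syndrome → error at bit 8 (1-indexed).
Flip bit 8: 101011101011000 → 101011111011000
Extract data bits at positions {3,5,6,7,9,10,11,12,13,14,15}: 11111011000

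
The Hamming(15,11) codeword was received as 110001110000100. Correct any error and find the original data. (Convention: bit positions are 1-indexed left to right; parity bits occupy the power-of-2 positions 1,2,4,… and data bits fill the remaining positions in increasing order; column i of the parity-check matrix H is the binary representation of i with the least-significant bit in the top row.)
Syndrome s = H · r^T (mod 2), r = 110001110000100:
  s[0] = (101010101010101)·(110001110000100) mod 2 = 1+0+0+0+0+0+1+0+0+0+0+0+1+0+0 mod 2 = 1
  s[1] = (011001100110011)·(110001110000100) mod 2 = 0+1+0+0+0+1+1+0+0+0+0+0+0+0+0 mod 2 = 1
  s[2] = (000111100001111)·(110001110000100) mod 2 = 0+0+0+0+0+1+1+0+0+0+0+0+1+0+0 mod 2 = 1
  s[3] = (000000011111111)·(110001110000100) mod 2 = 0+0+0+0+0+0+0+1+0+0+0+0+1+0+0 mod 2 = 0
Syndrome = 1110
Column 7 of H equals this syndrome → error at bit 7 (1-indexed).
Flip bit 7: 110001110000100 → 110001010000100
Extract data bits at positions {3,5,6,7,9,10,11,12,13,14,15}: 00100000100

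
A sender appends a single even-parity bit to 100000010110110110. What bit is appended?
Sum of data bits: 1+0+0+0+0+0+0+1+0+1+1+0+1+1+0+1+1+0 = 8.
8 mod 2 = 0, so parity bit = 0.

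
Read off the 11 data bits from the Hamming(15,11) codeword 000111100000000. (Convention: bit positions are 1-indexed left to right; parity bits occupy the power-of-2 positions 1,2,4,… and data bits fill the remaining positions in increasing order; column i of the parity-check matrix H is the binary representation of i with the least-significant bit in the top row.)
Parity bits occupy power-of-2 positions; data bits are at positions {3,5,6,7,9,10,11,12,13,14,15} (1-indexed).
Extract: c[3]=0 c[5]=1 c[6]=1 c[7]=1 c[9]=0 c[10]=0 c[11]=0 c[12]=0 c[13]=0 c[14]=0 c[15]=0
Data = 01110000000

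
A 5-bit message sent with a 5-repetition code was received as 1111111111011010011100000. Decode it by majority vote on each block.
Split into 5-bit blocks and majority-vote each:
  block 1 = 11111: 5 ones, 0 zeros → 1
  block 2 = 11111: 5 ones, 0 zeros → 1
  block 3 = 01101: 3 ones, 2 zeros → 1
  block 4 = 00111: 3 ones, 2 zeros → 1
  block 5 = 00000: 0 ones, 5 zeros → 0
Decoded = 11110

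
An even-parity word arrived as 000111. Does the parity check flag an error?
Sum of received bits: 0+0+0+1+1+1 = 3; 3 mod 2 = 1. Result is 1 ≠ 0 → error detected.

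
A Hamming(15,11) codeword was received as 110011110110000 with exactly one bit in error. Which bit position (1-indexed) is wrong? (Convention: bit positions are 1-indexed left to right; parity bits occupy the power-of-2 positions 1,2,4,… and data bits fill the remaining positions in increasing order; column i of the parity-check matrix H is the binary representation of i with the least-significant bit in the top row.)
Syndrome s = H · r^T (mod 2), r = 110011110110000:
  s[0] = (101010101010101)·(110011110110000) mod 2 = 1+0+0+0+1+0+1+0+0+0+1+0+0+0+0 mod 2 = 0
  s[1] = (011001100110011)·(110011110110000) mod 2 = 0+1+0+0+0+1+1+0+0+1+1+0+0+0+0 mod 2 = 1
  s[2] = (000111100001111)·(110011110110000) mod 2 = 0+0+0+0+1+1+1+0+0+0+0+0+0+0+0 mod 2 = 1
  s[3] = (000000011111111)·(110011110110000) mod 2 = 0+0+0+0+0+0+0+1+0+1+1+0+0+0+0 mod 2 = 1
Syndrome = 0111
Column i of H is the binary representation of i, so the syndrome is the binary index of the flipped bit.
Read s = 0111 with s[0] as LSB: 0·2^0 + 1·2^1 + 1·2^2 + 1·2^3 = 14.
Error is at bit position 14.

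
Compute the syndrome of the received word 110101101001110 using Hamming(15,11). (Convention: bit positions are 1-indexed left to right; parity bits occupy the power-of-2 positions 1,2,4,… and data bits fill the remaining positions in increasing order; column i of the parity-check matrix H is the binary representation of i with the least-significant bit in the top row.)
Syndrome s = H · r^T (mod 2), r = 110101101001110:
  s[0] = (101010101010101)·(110101101001110) mod 2 = 1+0+0+0+0+0+1+0+1+0+0+0+1+0+0 mod 2 = 0
  s[1] = (011001100110011)·(110101101001110) mod 2 = 0+1+0+0+0+1+1+0+0+0+0+0+0+1+0 mod 2 = 0
  s[2] = (000111100001111)·(110101101001110) mod 2 = 0+0+0+1+0+1+1+0+0+0+0+1+1+1+0 mod 2 = 0
  s[3] = (000000011111111)·(110101101001110) mod 2 = 0+0+0+0+0+0+0+0+1+0+0+1+1+1+0 mod 2 = 0
Syndrome = 0000
s = 0: no error detected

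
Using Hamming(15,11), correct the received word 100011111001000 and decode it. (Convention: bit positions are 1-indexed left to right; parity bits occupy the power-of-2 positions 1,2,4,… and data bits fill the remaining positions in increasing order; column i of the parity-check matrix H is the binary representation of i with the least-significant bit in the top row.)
Syndrome s = H · r^T (mod 2), r = 100011111001000:
  s[0] = (101010101010101)·(100011111001000) mod 2 = 1+0+0+0+1+0+1+0+1+0+0+0+0+0+0 mod 2 = 0
  s[1] = (011001100110011)·(100011111001000) mod 2 = 0+0+0+0+0+1+1+0+0+0+0+0+0+0+0 mod 2 = 0
  s[2] = (000111100001111)·(100011111001000) mod 2 = 0+0+0+0+1+1+1+0+0+0+0+1+0+0+0 mod 2 = 0
  s[3] = (000000011111111)·(100011111001000) mod 2 = 0+0+0+0+0+0+0+1+1+0+0+1+0+0+0 mod 2 = 1
Syndrome = 0001
Column 8 of H equals this syndrome → error at bit 8 (1-indexed).
Flip bit 8: 100011111001000 → 100011101001000
Extract data bits at positions {3,5,6,7,9,10,11,12,13,14,15}: 01111001000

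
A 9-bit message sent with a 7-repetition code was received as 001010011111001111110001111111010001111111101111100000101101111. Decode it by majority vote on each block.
Split into 7-bit blocks and majority-vote each:
  block 1 = 0010100: 2 ones, 5 zeros → 0
  block 2 = 1111100: 5 ones, 2 zeros → 1
  block 3 = 1111110: 6 ones, 1 zeros → 1
  block 4 = 0011111: 5 ones, 2 zeros → 1
  block 5 = 1101000: 3 ones, 4 zeros → 0
  block 6 = 1111111: 7 ones, 0 zeros → 1
  block 7 = 1011111: 6 ones, 1 zeros → 1
  block 8 = 0000010: 1 ones, 6 zeros → 0
  block 9 = 1101111: 6 ones, 1 zeros → 1
Decoded = 011101101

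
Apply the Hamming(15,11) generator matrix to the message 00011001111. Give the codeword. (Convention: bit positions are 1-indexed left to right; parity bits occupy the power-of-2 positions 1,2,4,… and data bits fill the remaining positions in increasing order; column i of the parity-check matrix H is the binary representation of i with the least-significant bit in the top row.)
Codeword c = d · G (mod 2), d = 00011001111:
  c[0] = d·G[:,0] = (00011001111)·(11011010101) mod 2 = 0+0+0+1+1+0+0+0+1+0+1 mod 2 = 0
  c[1] = d·G[:,1] = (00011001111)·(10110110011) mod 2 = 0+0+0+1+0+0+0+0+0+1+1 mod 2 = 1
  c[2] = d·G[:,2] = (00011001111)·(10000000000) mod 2 = 0+0+0+0+0+0+0+0+0+0+0 mod 2 = 0
  c[3] = d·G[:,3] = (00011001111)·(01110001111) mod 2 = 0+0+0+1+0+0+0+1+1+1+1 mod 2 = 1
  c[4] = d·G[:,4] = (00011001111)·(01000000000) mod 2 = 0+0+0+0+0+0+0+0+0+0+0 mod 2 = 0
  c[5] = d·G[:,5] = (00011001111)·(00100000000) mod 2 = 0+0+0+0+0+0+0+0+0+0+0 mod 2 = 0
  c[6] = d·G[:,6] = (00011001111)·(00010000000) mod 2 = 0+0+0+1+0+0+0+0+0+0+0 mod 2 = 1
  c[7] = d·G[:,7] = (00011001111)·(00001111111) mod 2 = 0+0+0+0+1+0+0+1+1+1+1 mod 2 = 1
  c[8] = d·G[:,8] = (00011001111)·(00001000000) mod 2 = 0+0+0+0+1+0+0+0+0+0+0 mod 2 = 1
  c[9] = d·G[:,9] = (00011001111)·(00000100000) mod 2 = 0+0+0+0+0+0+0+0+0+0+0 mod 2 = 0
  c[10] = d·G[:,10] = (00011001111)·(00000010000) mod 2 = 0+0+0+0+0+0+0+0+0+0+0 mod 2 = 0
  c[11] = d·G[:,11] = (00011001111)·(00000001000) mod 2 = 0+0+0+0+0+0+0+1+0+0+0 mod 2 = 1
  c[12] = d·G[:,12] = (00011001111)·(00000000100) mod 2 = 0+0+0+0+0+0+0+0+1+0+0 mod 2 = 1
  c[13] = d·G[:,13] = (00011001111)·(00000000010) mod 2 = 0+0+0+0+0+0+0+0+0+1+0 mod 2 = 1
  c[14] = d·G[:,14] = (00011001111)·(00000000001) mod 2 = 0+0+0+0+0+0+0+0+0+0+1 mod 2 = 1
Codeword = 010100111001111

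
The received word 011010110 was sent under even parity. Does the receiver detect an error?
Sum of received bits: 0+1+1+0+1+0+1+1+0 = 5; 5 mod 2 = 1. Result is 1 ≠ 0 → error detected.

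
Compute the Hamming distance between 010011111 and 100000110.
XOR = 110011001, count of 1s = 5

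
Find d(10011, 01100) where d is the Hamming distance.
XOR = 11111, count of 1s = 5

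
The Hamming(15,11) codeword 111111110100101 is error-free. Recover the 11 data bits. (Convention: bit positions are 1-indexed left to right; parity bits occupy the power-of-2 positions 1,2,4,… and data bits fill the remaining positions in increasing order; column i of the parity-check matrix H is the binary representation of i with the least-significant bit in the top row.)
Parity bits occupy power-of-2 positions; data bits are at positions {3,5,6,7,9,10,11,12,13,14,15} (1-indexed).
Extract: c[3]=1 c[5]=1 c[6]=1 c[7]=1 c[9]=0 c[10]=1 c[11]=0 c[12]=0 c[13]=1 c[14]=0 c[15]=1
Data = 11110100101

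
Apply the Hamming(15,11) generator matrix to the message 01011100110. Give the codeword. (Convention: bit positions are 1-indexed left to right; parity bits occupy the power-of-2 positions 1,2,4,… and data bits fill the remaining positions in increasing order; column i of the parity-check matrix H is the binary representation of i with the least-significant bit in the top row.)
Codeword c = d · G (mod 2), d = 01011100110:
  c[0] = d·G[:,0] = (01011100110)·(11011010101) mod 2 = 0+1+0+1+1+0+0+0+1+0+0 mod 2 = 0
  c[1] = d·G[:,1] = (01011100110)·(10110110011) mod 2 = 0+0+0+1+0+1+0+0+0+1+0 mod 2 = 1
  c[2] = d·G[:,2] = (01011100110)·(10000000000) mod 2 = 0+0+0+0+0+0+0+0+0+0+0 mod 2 = 0
  c[3] = d·G[:,3] = (01011100110)·(01110001111) mod 2 = 0+1+0+1+0+0+0+0+1+1+0 mod 2 = 0
  c[4] = d·G[:,4] = (01011100110)·(01000000000) mod 2 = 0+1+0+0+0+0+0+0+0+0+0 mod 2 = 1
  c[5] = d·G[:,5] = (01011100110)·(00100000000) mod 2 = 0+0+0+0+0+0+0+0+0+0+0 mod 2 = 0
  c[6] = d·G[:,6] = (01011100110)·(00010000000) mod 2 = 0+0+0+1+0+0+0+0+0+0+0 mod 2 = 1
  c[7] = d·G[:,7] = (01011100110)·(00001111111) mod 2 = 0+0+0+0+1+1+0+0+1+1+0 mod 2 = 0
  c[8] = d·G[:,8] = (01011100110)·(00001000000) mod 2 = 0+0+0+0+1+0+0+0+0+0+0 mod 2 = 1
  c[9] = d·G[:,9] = (01011100110)·(00000100000) mod 2 = 0+0+0+0+0+1+0+0+0+0+0 mod 2 = 1
  c[10] = d·G[:,10] = (01011100110)·(00000010000) mod 2 = 0+0+0+0+0+0+0+0+0+0+0 mod 2 = 0
  c[11] = d·G[:,11] = (01011100110)·(00000001000) mod 2 = 0+0+0+0+0+0+0+0+0+0+0 mod 2 = 0
  c[12] = d·G[:,12] = (01011100110)·(00000000100) mod 2 = 0+0+0+0+0+0+0+0+1+0+0 mod 2 = 1
  c[13] = d·G[:,13] = (01011100110)·(00000000010) mod 2 = 0+0+0+0+0+0+0+0+0+1+0 mod 2 = 1
  c[14] = d·G[:,14] = (01011100110)·(00000000001) mod 2 = 0+0+0+0+0+0+0+0+0+0+0 mod 2 = 0
Codeword = 010010101100110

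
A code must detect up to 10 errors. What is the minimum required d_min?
Detecting e errors requires d_min ≥ e + 1 = 10 + 1 = 11.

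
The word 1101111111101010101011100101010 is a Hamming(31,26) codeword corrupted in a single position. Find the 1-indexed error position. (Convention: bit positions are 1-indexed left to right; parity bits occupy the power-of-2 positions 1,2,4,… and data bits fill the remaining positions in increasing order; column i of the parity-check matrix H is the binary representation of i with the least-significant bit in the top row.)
Syndrome s = H · r^T (mod 2), r = 1101111111101010101011100101010:
  s[0] = (1010101010101010101010101010101)·(1101111111101010101011100101010) mod 2 = 1+0+0+0+1+0+1+0+1+0+1+0+1+0+1+0+1+0+1+0+1+0+1+0+0+0+0+0+0+0+0 mod 2 = 1
  s[1] = (0110011001100110011001100110011)·(1101111111101010101011100101010) mod 2 = 0+1+0+0+0+1+1+0+0+1+1+0+0+0+1+0+0+0+1+0+0+1+1+0+0+1+0+0+0+1+0 mod 2 = 1
  s[2] = (0001111000011110000111100001111)·(1101111111101010101011100101010) mod 2 = 0+0+0+1+1+1+1+0+0+0+0+0+1+0+1+0+0+0+0+0+1+1+1+0+0+0+0+1+0+1+0 mod 2 = 1
  s[3] = (0000000111111110000000011111111)·(1101111111101010101011100101010) mod 2 = 0+0+0+0+0+0+0+1+1+1+1+0+1+0+1+0+0+0+0+0+0+0+0+0+0+1+0+1+0+1+0 mod 2 = 1
  s[4] = (0000000000000001111111111111111)·(1101111111101010101011100101010) mod 2 = 0+0+0+0+0+0+0+0+0+0+0+0+0+0+0+0+1+0+1+0+1+1+1+0+0+1+0+1+0+1+0 mod 2 = 0
Syndrome = 11110
Column i of H is the binary representation of i, so the syndrome is the binary index of the flipped bit.
Read s = 11110 with s[0] as LSB: 1·2^0 + 1·2^1 + 1·2^2 + 1·2^3 + 0·2^4 = 15.
Error is at bit position 15.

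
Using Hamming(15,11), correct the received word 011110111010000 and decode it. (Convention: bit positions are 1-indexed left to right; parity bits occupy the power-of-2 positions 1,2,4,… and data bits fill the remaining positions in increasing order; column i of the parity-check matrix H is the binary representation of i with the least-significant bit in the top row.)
Syndrome s = H · r^T (mod 2), r = 011110111010000:
  s[0] = (101010101010101)·(011110111010000) mod 2 = 0+0+1+0+1+0+1+0+1+0+1+0+0+0+0 mod 2 = 1
  s[1] = (011001100110011)·(011110111010000) mod 2 = 0+1+1+0+0+0+1+0+0+0+1+0+0+0+0 mod 2 = 0
  s[2] = (000111100001111)·(011110111010000) mod 2 = 0+0+0+1+1+0+1+0+0+0+0+0+0+0+0 mod 2 = 1
  s[3] = (000000011111111)·(011110111010000) mod 2 = 0+0+0+0+0+0+0+1+1+0+1+0+0+0+0 mod 2 = 1
Syndrome = 1011
Column 13 of H equals this syndrome → error at bit 13 (1-indexed).
Flip bit 13: 011110111010000 → 011110111010100
Extract data bits at positions {3,5,6,7,9,10,11,12,13,14,15}: 11011010100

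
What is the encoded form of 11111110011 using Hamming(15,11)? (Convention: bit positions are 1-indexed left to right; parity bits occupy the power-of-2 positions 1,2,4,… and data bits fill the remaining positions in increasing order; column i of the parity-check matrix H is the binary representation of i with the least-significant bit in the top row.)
Codeword c = d · G (mod 2), d = 11111110011:
  c[0] = d·G[:,0] = (11111110011)·(11011010101) mod 2 = 1+1+0+1+1+0+1+0+0+0+1 mod 2 = 0
  c[1] = d·G[:,1] = (11111110011)·(10110110011) mod 2 = 1+0+1+1+0+1+1+0+0+1+1 mod 2 = 1
  c[2] = d·G[:,2] = (11111110011)·(10000000000) mod 2 = 1+0+0+0+0+0+0+0+0+0+0 mod 2 = 1
  c[3] = d·G[:,3] = (11111110011)·(01110001111) mod 2 = 0+1+1+1+0+0+0+0+0+1+1 mod 2 = 1
  c[4] = d·G[:,4] = (11111110011)·(01000000000) mod 2 = 0+1+0+0+0+0+0+0+0+0+0 mod 2 = 1
  c[5] = d·G[:,5] = (11111110011)·(00100000000) mod 2 = 0+0+1+0+0+0+0+0+0+0+0 mod 2 = 1
  c[6] = d·G[:,6] = (11111110011)·(00010000000) mod 2 = 0+0+0+1+0+0+0+0+0+0+0 mod 2 = 1
  c[7] = d·G[:,7] = (11111110011)·(00001111111) mod 2 = 0+0+0+0+1+1+1+0+0+1+1 mod 2 = 1
  c[8] = d·G[:,8] = (11111110011)·(00001000000) mod 2 = 0+0+0+0+1+0+0+0+0+0+0 mod 2 = 1
  c[9] = d·G[:,9] = (11111110011)·(00000100000) mod 2 = 0+0+0+0+0+1+0+0+0+0+0 mod 2 = 1
  c[10] = d·G[:,10] = (11111110011)·(00000010000) mod 2 = 0+0+0+0+0+0+1+0+0+0+0 mod 2 = 1
  c[11] = d·G[:,11] = (11111110011)·(00000001000) mod 2 = 0+0+0+0+0+0+0+0+0+0+0 mod 2 = 0
  c[12] = d·G[:,12] = (11111110011)·(00000000100) mod 2 = 0+0+0+0+0+0+0+0+0+0+0 mod 2 = 0
  c[13] = d·G[:,13] = (11111110011)·(00000000010) mod 2 = 0+0+0+0+0+0+0+0+0+1+0 mod 2 = 1
  c[14] = d·G[:,14] = (11111110011)·(00000000001) mod 2 = 0+0+0+0+0+0+0+0+0+0+1 mod 2 = 1
Codeword = 011111111110011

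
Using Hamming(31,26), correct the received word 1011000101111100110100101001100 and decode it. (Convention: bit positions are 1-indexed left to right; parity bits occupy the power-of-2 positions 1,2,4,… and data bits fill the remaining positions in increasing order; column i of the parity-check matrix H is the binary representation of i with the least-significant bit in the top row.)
Syndrome s = H · r^T (mod 2), r = 1011000101111100110100101001100:
  s[0] = (1010101010101010101010101010101)·(1011000101111100110100101001100) mod 2 = 1+0+1+0+0+0+0+0+0+0+1+0+1+0+0+0+1+0+0+0+0+0+1+0+1+0+0+0+1+0+0 mod 2 = 0
  s[1] = (0110011001100110011001100110011)·(1011000101111100110100101001100) mod 2 = 0+0+1+0+0+0+0+0+0+1+1+0+0+1+0+0+0+1+0+0+0+0+1+0+0+0+0+0+0+0+0 mod 2 = 0
  s[2] = (0001111000011110000111100001111)·(1011000101111100110100101001100) mod 2 = 0+0+0+1+0+0+0+0+0+0+0+1+1+1+0+0+0+0+0+1+0+0+1+0+0+0+0+1+1+0+0 mod 2 = 0
  s[3] = (0000000111111110000000011111111)·(1011000101111100110100101001100) mod 2 = 0+0+0+0+0+0+0+1+0+1+1+1+1+1+0+0+0+0+0+0+0+0+0+0+1+0+0+1+1+0+0 mod 2 = 1
  s[4] = (0000000000000001111111111111111)·(1011000101111100110100101001100) mod 2 = 0+0+0+0+0+0+0+0+0+0+0+0+0+0+0+0+1+1+0+1+0+0+1+0+1+0+0+1+1+0+0 mod 2 = 1
Syndrome = 00011
Column 24 of H equals this syndrome → error at bit 24 (1-indexed).
Flip bit 24: 1011000101111100110100101001100 → 1011000101111100110100111001100
Extract data bits at positions {3,5,6,7,9,10,11,12,13,14,15,17,18,19,20,21,22,23,24,25,26,27,28,29,30,31}: 10000111110110100111001100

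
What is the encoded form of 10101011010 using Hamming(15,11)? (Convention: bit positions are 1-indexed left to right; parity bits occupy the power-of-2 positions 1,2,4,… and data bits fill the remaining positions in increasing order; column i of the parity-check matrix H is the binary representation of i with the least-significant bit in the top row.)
Codeword c = d · G (mod 2), d = 10101011010:
  c[0] = d·G[:,0] = (10101011010)·(11011010101) mod 2 = 1+0+0+0+1+0+1+0+0+0+0 mod 2 = 1
  c[1] = d·G[:,1] = (10101011010)·(10110110011) mod 2 = 1+0+1+0+0+0+1+0+0+1+0 mod 2 = 0
  c[2] = d·G[:,2] = (10101011010)·(10000000000) mod 2 = 1+0+0+0+0+0+0+0+0+0+0 mod 2 = 1
  c[3] = d·G[:,3] = (10101011010)·(01110001111) mod 2 = 0+0+1+0+0+0+0+1+0+1+0 mod 2 = 1
  c[4] = d·G[:,4] = (10101011010)·(01000000000) mod 2 = 0+0+0+0+0+0+0+0+0+0+0 mod 2 = 0
  c[5] = d·G[:,5] = (10101011010)·(00100000000) mod 2 = 0+0+1+0+0+0+0+0+0+0+0 mod 2 = 1
  c[6] = d·G[:,6] = (10101011010)·(00010000000) mod 2 = 0+0+0+0+0+0+0+0+0+0+0 mod 2 = 0
  c[7] = d·G[:,7] = (10101011010)·(00001111111) mod 2 = 0+0+0+0+1+0+1+1+0+1+0 mod 2 = 0
  c[8] = d·G[:,8] = (10101011010)·(00001000000) mod 2 = 0+0+0+0+1+0+0+0+0+0+0 mod 2 = 1
  c[9] = d·G[:,9] = (10101011010)·(00000100000) mod 2 = 0+0+0+0+0+0+0+0+0+0+0 mod 2 = 0
  c[10] = d·G[:,10] = (10101011010)·(00000010000) mod 2 = 0+0+0+0+0+0+1+0+0+0+0 mod 2 = 1
  c[11] = d·G[:,11] = (10101011010)·(00000001000) mod 2 = 0+0+0+0+0+0+0+1+0+0+0 mod 2 = 1
  c[12] = d·G[:,12] = (10101011010)·(00000000100) mod 2 = 0+0+0+0+0+0+0+0+0+0+0 mod 2 = 0
  c[13] = d·G[:,13] = (10101011010)·(00000000010) mod 2 = 0+0+0+0+0+0+0+0+0+1+0 mod 2 = 1
  c[14] = d·G[:,14] = (10101011010)·(00000000001) mod 2 = 0+0+0+0+0+0+0+0+0+0+0 mod 2 = 0
Codeword = 101101001011010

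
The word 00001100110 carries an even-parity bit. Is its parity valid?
Sum of all bits: 0+0+0+0+1+1+0+0+1+1+0 = 4; 4 mod 2 = 0. Result is 0 → valid parity.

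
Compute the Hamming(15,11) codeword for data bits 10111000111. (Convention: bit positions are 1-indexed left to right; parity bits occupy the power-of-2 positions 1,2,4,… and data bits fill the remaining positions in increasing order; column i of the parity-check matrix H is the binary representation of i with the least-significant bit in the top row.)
Codeword c = d · G (mod 2), d = 10111000111:
  c[0] = d·G[:,0] = (10111000111)·(11011010101) mod 2 = 1+0+0+1+1+0+0+0+1+0+1 mod 2 = 1
  c[1] = d·G[:,1] = (10111000111)·(10110110011) mod 2 = 1+0+1+1+0+0+0+0+0+1+1 mod 2 = 1
  c[2] = d·G[:,2] = (10111000111)·(10000000000) mod 2 = 1+0+0+0+0+0+0+0+0+0+0 mod 2 = 1
  c[3] = d·G[:,3] = (10111000111)·(01110001111) mod 2 = 0+0+1+1+0+0+0+0+1+1+1 mod 2 = 1
  c[4] = d·G[:,4] = (10111000111)·(01000000000) mod 2 = 0+0+0+0+0+0+0+0+0+0+0 mod 2 = 0
  c[5] = d·G[:,5] = (10111000111)·(00100000000) mod 2 = 0+0+1+0+0+0+0+0+0+0+0 mod 2 = 1
  c[6] = d·G[:,6] = (10111000111)·(00010000000) mod 2 = 0+0+0+1+0+0+0+0+0+0+0 mod 2 = 1
  c[7] = d·G[:,7] = (10111000111)·(00001111111) mod 2 = 0+0+0+0+1+0+0+0+1+1+1 mod 2 = 0
  c[8] = d·G[:,8] = (10111000111)·(00001000000) mod 2 = 0+0+0+0+1+0+0+0+0+0+0 mod 2 = 1
  c[9] = d·G[:,9] = (10111000111)·(00000100000) mod 2 = 0+0+0+0+0+0+0+0+0+0+0 mod 2 = 0
  c[10] = d·G[:,10] = (10111000111)·(00000010000) mod 2 = 0+0+0+0+0+0+0+0+0+0+0 mod 2 = 0
  c[11] = d·G[:,11] = (10111000111)·(00000001000) mod 2 = 0+0+0+0+0+0+0+0+0+0+0 mod 2 = 0
  c[12] = d·G[:,12] = (10111000111)·(00000000100) mod 2 = 0+0+0+0+0+0+0+0+1+0+0 mod 2 = 1
  c[13] = d·G[:,13] = (10111000111)·(00000000010) mod 2 = 0+0+0+0+0+0+0+0+0+1+0 mod 2 = 1
  c[14] = d·G[:,14] = (10111000111)·(00000000001) mod 2 = 0+0+0+0+0+0+0+0+0+0+1 mod 2 = 1
Codeword = 111101101000111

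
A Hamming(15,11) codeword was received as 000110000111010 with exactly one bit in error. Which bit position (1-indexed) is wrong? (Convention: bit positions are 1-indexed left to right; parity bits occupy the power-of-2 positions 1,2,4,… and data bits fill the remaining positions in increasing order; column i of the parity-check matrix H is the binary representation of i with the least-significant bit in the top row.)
Syndrome s = H · r^T (mod 2), r = 000110000111010:
  s[0] = (101010101010101)·(000110000111010) mod 2 = 0+0+0+0+1+0+0+0+0+0+1+0+0+0+0 mod 2 = 0
  s[1] = (011001100110011)·(000110000111010) mod 2 = 0+0+0+0+0+0+0+0+0+1+1+0+0+1+0 mod 2 = 1
  s[2] = (000111100001111)·(000110000111010) mod 2 = 0+0+0+1+1+0+0+0+0+0+0+1+0+1+0 mod 2 = 0
  s[3] = (000000011111111)·(000110000111010) mod 2 = 0+0+0+0+0+0+0+0+0+1+1+1+0+1+0 mod 2 = 0
Syndrome = 0100
Column i of H is the binary representation of i, so the syndrome is the binary index of the flipped bit.
Read s = 0100 with s[0] as LSB: 0·2^0 + 1·2^1 + 0·2^2 + 0·2^3 = 2.
Error is at bit position 2.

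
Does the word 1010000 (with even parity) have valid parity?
Sum of all bits: 1+0+1+0+0+0+0 = 2; 2 mod 2 = 0. Result is 0 → valid parity.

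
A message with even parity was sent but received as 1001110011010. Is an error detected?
Sum of received bits: 1+0+0+1+1+1+0+0+1+1+0+1+0 = 7; 7 mod 2 = 1. Result is 1 ≠ 0 → error detected.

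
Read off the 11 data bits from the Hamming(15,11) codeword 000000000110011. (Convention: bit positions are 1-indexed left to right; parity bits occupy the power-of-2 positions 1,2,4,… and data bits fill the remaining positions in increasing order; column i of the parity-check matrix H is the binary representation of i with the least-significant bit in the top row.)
Parity bits occupy power-of-2 positions; data bits are at positions {3,5,6,7,9,10,11,12,13,14,15} (1-indexed).
Extract: c[3]=0 c[5]=0 c[6]=0 c[7]=0 c[9]=0 c[10]=1 c[11]=1 c[12]=0 c[13]=0 c[14]=1 c[15]=1
Data = 00000110011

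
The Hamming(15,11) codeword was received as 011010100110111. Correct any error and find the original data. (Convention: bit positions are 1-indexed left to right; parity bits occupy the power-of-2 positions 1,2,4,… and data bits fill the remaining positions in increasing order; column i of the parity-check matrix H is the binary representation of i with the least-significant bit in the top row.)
Syndrome s = H · r^T (mod 2), r = 011010100110111:
  s[0] = (101010101010101)·(011010100110111) mod 2 = 0+0+1+0+1+0+1+0+0+0+1+0+1+0+1 mod 2 = 0
  s[1] = (011001100110011)·(011010100110111) mod 2 = 0+1+1+0+0+0+1+0+0+1+1+0+0+1+1 mod 2 = 1
  s[2] = (000111100001111)·(011010100110111) mod 2 = 0+0+0+0+1+0+1+0+0+0+0+0+1+1+1 mod 2 = 1
  s[3] = (000000011111111)·(011010100110111) mod 2 = 0+0+0+0+0+0+0+0+0+1+1+0+1+1+1 mod 2 = 1
Syndrome = 0111
Column 14 of H equals this syndrome → error at bit 14 (1-indexed).
Flip bit 14: 011010100110111 → 011010100110101
Extract data bits at positions {3,5,6,7,9,10,11,12,13,14,15}: 11010110101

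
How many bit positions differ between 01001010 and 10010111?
XOR = 11011101, count of 1s = 6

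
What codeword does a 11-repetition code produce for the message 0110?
Repeat each bit 11× and concatenate:
0→00000000000  1→11111111111  1→11111111111  0→00000000000
Codeword = 00000000000111111111111111111111100000000000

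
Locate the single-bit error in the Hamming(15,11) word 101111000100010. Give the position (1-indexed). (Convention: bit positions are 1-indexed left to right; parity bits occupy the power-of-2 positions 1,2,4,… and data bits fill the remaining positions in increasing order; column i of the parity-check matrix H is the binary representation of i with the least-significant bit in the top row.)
Syndrome s = H · r^T (mod 2), r = 101111000100010:
  s[0] = (101010101010101)·(101111000100010) mod 2 = 1+0+1+0+1+0+0+0+0+0+0+0+0+0+0 mod 2 = 1
  s[1] = (011001100110011)·(101111000100010) mod 2 = 0+0+1+0+0+1+0+0+0+1+0+0+0+1+0 mod 2 = 0
  s[2] = (000111100001111)·(101111000100010) mod 2 = 0+0+0+1+1+1+0+0+0+0+0+0+0+1+0 mod 2 = 0
  s[3] = (000000011111111)·(101111000100010) mod 2 = 0+0+0+0+0+0+0+0+0+1+0+0+0+1+0 mod 2 = 0
Syndrome = 1000
Column i of H is the binary representation of i, so the syndrome is the binary index of the flipped bit.
Read s = 1000 with s[0] as LSB: 1·2^0 + 0·2^1 + 0·2^2 + 0·2^3 = 1.
Error is at bit position 1.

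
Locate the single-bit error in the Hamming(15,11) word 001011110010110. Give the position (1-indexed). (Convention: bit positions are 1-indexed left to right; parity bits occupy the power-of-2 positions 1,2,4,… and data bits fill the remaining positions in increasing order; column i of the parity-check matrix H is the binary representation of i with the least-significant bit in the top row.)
Syndrome s = H · r^T (mod 2), r = 001011110010110:
  s[0] = (101010101010101)·(001011110010110) mod 2 = 0+0+1+0+1+0+1+0+0+0+1+0+1+0+0 mod 2 = 1
  s[1] = (011001100110011)·(001011110010110) mod 2 = 0+0+1+0+0+1+1+0+0+0+1+0+0+1+0 mod 2 = 1
  s[2] = (000111100001111)·(001011110010110) mod 2 = 0+0+0+0+1+1+1+0+0+0+0+0+1+1+0 mod 2 = 1
  s[3] = (000000011111111)·(001011110010110) mod 2 = 0+0+0+0+0+0+0+1+0+0+1+0+1+1+0 mod 2 = 0
Syndrome = 1110
Column i of H is the binary representation of i, so the syndrome is the binary index of the flipped bit.
Read s = 1110 with s[0] as LSB: 1·2^0 + 1·2^1 + 1·2^2 + 0·2^3 = 7.
Error is at bit position 7.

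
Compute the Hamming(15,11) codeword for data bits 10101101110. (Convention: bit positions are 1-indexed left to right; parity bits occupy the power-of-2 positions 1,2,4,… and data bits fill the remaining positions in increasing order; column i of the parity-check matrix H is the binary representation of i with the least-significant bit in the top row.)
Codeword c = d · G (mod 2), d = 10101101110:
  c[0] = d·G[:,0] = (10101101110)·(11011010101) mod 2 = 1+0+0+0+1+0+0+0+1+0+0 mod 2 = 1
  c[1] = d·G[:,1] = (10101101110)·(10110110011) mod 2 = 1+0+1+0+0+1+0+0+0+1+0 mod 2 = 0
  c[2] = d·G[:,2] = (10101101110)·(10000000000) mod 2 = 1+0+0+0+0+0+0+0+0+0+0 mod 2 = 1
  c[3] = d·G[:,3] = (10101101110)·(01110001111) mod 2 = 0+0+1+0+0+0+0+1+1+1+0 mod 2 = 0
  c[4] = d·G[:,4] = (10101101110)·(01000000000) mod 2 = 0+0+0+0+0+0+0+0+0+0+0 mod 2 = 0
  c[5] = d·G[:,5] = (10101101110)·(00100000000) mod 2 = 0+0+1+0+0+0+0+0+0+0+0 mod 2 = 1
  c[6] = d·G[:,6] = (10101101110)·(00010000000) mod 2 = 0+0+0+0+0+0+0+0+0+0+0 mod 2 = 0
  c[7] = d·G[:,7] = (10101101110)·(00001111111) mod 2 = 0+0+0+0+1+1+0+1+1+1+0 mod 2 = 1
  c[8] = d·G[:,8] = (10101101110)·(00001000000) mod 2 = 0+0+0+0+1+0+0+0+0+0+0 mod 2 = 1
  c[9] = d·G[:,9] = (10101101110)·(00000100000) mod 2 = 0+0+0+0+0+1+0+0+0+0+0 mod 2 = 1
  c[10] = d·G[:,10] = (10101101110)·(00000010000) mod 2 = 0+0+0+0+0+0+0+0+0+0+0 mod 2 = 0
  c[11] = d·G[:,11] = (10101101110)·(00000001000) mod 2 = 0+0+0+0+0+0+0+1+0+0+0 mod 2 = 1
  c[12] = d·G[:,12] = (10101101110)·(00000000100) mod 2 = 0+0+0+0+0+0+0+0+1+0+0 mod 2 = 1
  c[13] = d·G[:,13] = (10101101110)·(00000000010) mod 2 = 0+0+0+0+0+0+0+0+0+1+0 mod 2 = 1
  c[14] = d·G[:,14] = (10101101110)·(00000000001) mod 2 = 0+0+0+0+0+0+0+0+0+0+0 mod 2 = 0
Codeword = 101001011101110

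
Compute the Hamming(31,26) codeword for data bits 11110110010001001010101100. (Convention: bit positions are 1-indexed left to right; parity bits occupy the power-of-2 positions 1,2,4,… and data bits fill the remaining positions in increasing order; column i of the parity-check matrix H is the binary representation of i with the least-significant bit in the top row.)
Codeword c = d · G (mod 2), d = 11110110010001001010101100:
  c[0] = d·G[:,0] = (11110110010001001010101100)·(11011010101101010101010101) mod 2 = 1+1+0+1+0+0+1+0+0+0+0+0+0+1+0+0+0+0+0+0+0+0+0+1+0+0 mod 2 = 0
  c[1] = d·G[:,1] = (11110110010001001010101100)·(10110110011011001100110011) mod 2 = 1+0+1+1+0+1+1+0+0+1+0+0+0+1+0+0+1+0+0+0+1+0+0+0+0+0 mod 2 = 1
  c[2] = d·G[:,2] = (11110110010001001010101100)·(10000000000000000000000000) mod 2 = 1+0+0+0+0+0+0+0+0+0+0+0+0+0+0+0+0+0+0+0+0+0+0+0+0+0 mod 2 = 1
  c[3] = d·G[:,3] = (11110110010001001010101100)·(01110001111000111100001111) mod 2 = 0+1+1+1+0+0+0+0+0+1+0+0+0+0+0+0+1+0+0+0+0+0+1+1+0+0 mod 2 = 1
  c[4] = d·G[:,4] = (11110110010001001010101100)·(01000000000000000000000000) mod 2 = 0+1+0+0+0+0+0+0+0+0+0+0+0+0+0+0+0+0+0+0+0+0+0+0+0+0 mod 2 = 1
  c[5] = d·G[:,5] = (11110110010001001010101100)·(00100000000000000000000000) mod 2 = 0+0+1+0+0+0+0+0+0+0+0+0+0+0+0+0+0+0+0+0+0+0+0+0+0+0 mod 2 = 1
  c[6] = d·G[:,6] = (11110110010001001010101100)·(00010000000000000000000000) mod 2 = 0+0+0+1+0+0+0+0+0+0+0+0+0+0+0+0+0+0+0+0+0+0+0+0+0+0 mod 2 = 1
  c[7] = d·G[:,7] = (11110110010001001010101100)·(00001111111000000011111111) mod 2 = 0+0+0+0+0+1+1+0+0+1+0+0+0+0+0+0+0+0+1+0+1+0+1+1+0+0 mod 2 = 1
  c[8] = d·G[:,8] = (11110110010001001010101100)·(00001000000000000000000000) mod 2 = 0+0+0+0+0+0+0+0+0+0+0+0+0+0+0+0+0+0+0+0+0+0+0+0+0+0 mod 2 = 0
  c[9] = d·G[:,9] = (11110110010001001010101100)·(00000100000000000000000000) mod 2 = 0+0+0+0+0+1+0+0+0+0+0+0+0+0+0+0+0+0+0+0+0+0+0+0+0+0 mod 2 = 1
  c[10] = d·G[:,10] = (11110110010001001010101100)·(00000010000000000000000000) mod 2 = 0+0+0+0+0+0+1+0+0+0+0+0+0+0+0+0+0+0+0+0+0+0+0+0+0+0 mod 2 = 1
  c[11] = d·G[:,11] = (11110110010001001010101100)·(00000001000000000000000000) mod 2 = 0+0+0+0+0+0+0+0+0+0+0+0+0+0+0+0+0+0+0+0+0+0+0+0+0+0 mod 2 = 0
  c[12] = d·G[:,12] = (11110110010001001010101100)·(00000000100000000000000000) mod 2 = 0+0+0+0+0+0+0+0+0+0+0+0+0+0+0+0+0+0+0+0+0+0+0+0+0+0 mod 2 = 0
  c[13] = d·G[:,13] = (11110110010001001010101100)·(00000000010000000000000000) mod 2 = 0+0+0+0+0+0+0+0+0+1+0+0+0+0+0+0+0+0+0+0+0+0+0+0+0+0 mod 2 = 1
  c[14] = d·G[:,14] = (11110110010001001010101100)·(00000000001000000000000000) mod 2 = 0+0+0+0+0+0+0+0+0+0+0+0+0+0+0+0+0+0+0+0+0+0+0+0+0+0 mod 2 = 0
  c[15] = d·G[:,15] = (11110110010001001010101100)·(00000000000111111111111111) mod 2 = 0+0+0+0+0+0+0+0+0+0+0+0+0+1+0+0+1+0+1+0+1+0+1+1+0+0 mod 2 = 0
  c[16] = d·G[:,16] = (11110110010001001010101100)·(00000000000100000000000000) mod 2 = 0+0+0+0+0+0+0+0+0+0+0+0+0+0+0+0+0+0+0+0+0+0+0+0+0+0 mod 2 = 0
  c[17] = d·G[:,17] = (11110110010001001010101100)·(00000000000010000000000000) mod 2 = 0+0+0+0+0+0+0+0+0+0+0+0+0+0+0+0+0+0+0+0+0+0+0+0+0+0 mod 2 = 0
  c[18] = d·G[:,18] = (11110110010001001010101100)·(00000000000001000000000000) mod 2 = 0+0+0+0+0+0+0+0+0+0+0+0+0+1+0+0+0+0+0+0+0+0+0+0+0+0 mod 2 = 1
  c[19] = d·G[:,19] = (11110110010001001010101100)·(00000000000000100000000000) mod 2 = 0+0+0+0+0+0+0+0+0+0+0+0+0+0+0+0+0+0+0+0+0+0+0+0+0+0 mod 2 = 0
  c[20] = d·G[:,20] = (11110110010001001010101100)·(00000000000000010000000000) mod 2 = 0+0+0+0+0+0+0+0+0+0+0+0+0+0+0+0+0+0+0+0+0+0+0+0+0+0 mod 2 = 0
  c[21] = d·G[:,21] = (11110110010001001010101100)·(00000000000000001000000000) mod 2 = 0+0+0+0+0+0+0+0+0+0+0+0+0+0+0+0+1+0+0+0+0+0+0+0+0+0 mod 2 = 1
  c[22] = d·G[:,22] = (11110110010001001010101100)·(00000000000000000100000000) mod 2 = 0+0+0+0+0+0+0+0+0+0+0+0+0+0+0+0+0+0+0+0+0+0+0+0+0+0 mod 2 = 0
  c[23] = d·G[:,23] = (11110110010001001010101100)·(00000000000000000010000000) mod 2 = 0+0+0+0+0+0+0+0+0+0+0+0+0+0+0+0+0+0+1+0+0+0+0+0+0+0 mod 2 = 1
  c[24] = d·G[:,24] = (11110110010001001010101100)·(00000000000000000001000000) mod 2 = 0+0+0+0+0+0+0+0+0+0+0+0+0+0+0+0+0+0+0+0+0+0+0+0+0+0 mod 2 = 0
  c[25] = d·G[:,25] = (11110110010001001010101100)·(00000000000000000000100000) mod 2 = 0+0+0+0+0+0+0+0+0+0+0+0+0+0+0+0+0+0+0+0+1+0+0+0+0+0 mod 2 = 1
  c[26] = d·G[:,26] = (11110110010001001010101100)·(00000000000000000000010000) mod 2 = 0+0+0+0+0+0+0+0+0+0+0+0+0+0+0+0+0+0+0+0+0+0+0+0+0+0 mod 2 = 0
  c[27] = d·G[:,27] = (11110110010001001010101100)·(00000000000000000000001000) mod 2 = 0+0+0+0+0+0+0+0+0+0+0+0+0+0+0+0+0+0+0+0+0+0+1+0+0+0 mod 2 = 1
  c[28] = d·G[:,28] = (11110110010001001010101100)·(00000000000000000000000100) mod 2 = 0+0+0+0+0+0+0+0+0+0+0+0+0+0+0+0+0+0+0+0+0+0+0+1+0+0 mod 2 = 1
  c[29] = d·G[:,29] = (11110110010001001010101100)·(00000000000000000000000010) mod 2 = 0+0+0+0+0+0+0+0+0+0+0+0+0+0+0+0+0+0+0+0+0+0+0+0+0+0 mod 2 = 0
  c[30] = d·G[:,30] = (11110110010001001010101100)·(00000000000000000000000001) mod 2 = 0+0+0+0+0+0+0+0+0+0+0+0+0+0+0+0+0+0+0+0+0+0+0+0+0+0 mod 2 = 0
Codeword = 0111111101100100001001010101100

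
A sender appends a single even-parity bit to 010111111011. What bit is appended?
Sum of data bits: 0+1+0+1+1+1+1+1+1+0+1+1 = 9.
9 mod 2 = 1, so parity bit = 1.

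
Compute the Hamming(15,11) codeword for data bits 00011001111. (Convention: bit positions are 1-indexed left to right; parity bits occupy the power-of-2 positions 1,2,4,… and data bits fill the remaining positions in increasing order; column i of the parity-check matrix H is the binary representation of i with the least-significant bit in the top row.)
Codeword c = d · G (mod 2), d = 00011001111:
  c[0] = d·G[:,0] = (00011001111)·(11011010101) mod 2 = 0+0+0+1+1+0+0+0+1+0+1 mod 2 = 0
  c[1] = d·G[:,1] = (00011001111)·(10110110011) mod 2 = 0+0+0+1+0+0+0+0+0+1+1 mod 2 = 1
  c[2] = d·G[:,2] = (00011001111)·(10000000000) mod 2 = 0+0+0+0+0+0+0+0+0+0+0 mod 2 = 0
  c[3] = d·G[:,3] = (00011001111)·(01110001111) mod 2 = 0+0+0+1+0+0+0+1+1+1+1 mod 2 = 1
  c[4] = d·G[:,4] = (00011001111)·(01000000000) mod 2 = 0+0+0+0+0+0+0+0+0+0+0 mod 2 = 0
  c[5] = d·G[:,5] = (00011001111)·(00100000000) mod 2 = 0+0+0+0+0+0+0+0+0+0+0 mod 2 = 0
  c[6] = d·G[:,6] = (00011001111)·(00010000000) mod 2 = 0+0+0+1+0+0+0+0+0+0+0 mod 2 = 1
  c[7] = d·G[:,7] = (00011001111)·(00001111111) mod 2 = 0+0+0+0+1+0+0+1+1+1+1 mod 2 = 1
  c[8] = d·G[:,8] = (00011001111)·(00001000000) mod 2 = 0+0+0+0+1+0+0+0+0+0+0 mod 2 = 1
  c[9] = d·G[:,9] = (00011001111)·(00000100000) mod 2 = 0+0+0+0+0+0+0+0+0+0+0 mod 2 = 0
  c[10] = d·G[:,10] = (00011001111)·(00000010000) mod 2 = 0+0+0+0+0+0+0+0+0+0+0 mod 2 = 0
  c[11] = d·G[:,11] = (00011001111)·(00000001000) mod 2 = 0+0+0+0+0+0+0+1+0+0+0 mod 2 = 1
  c[12] = d·G[:,12] = (00011001111)·(00000000100) mod 2 = 0+0+0+0+0+0+0+0+1+0+0 mod 2 = 1
  c[13] = d·G[:,13] = (00011001111)·(00000000010) mod 2 = 0+0+0+0+0+0+0+0+0+1+0 mod 2 = 1
  c[14] = d·G[:,14] = (00011001111)·(00000000001) mod 2 = 0+0+0+0+0+0+0+0+0+0+1 mod 2 = 1
Codeword = 010100111001111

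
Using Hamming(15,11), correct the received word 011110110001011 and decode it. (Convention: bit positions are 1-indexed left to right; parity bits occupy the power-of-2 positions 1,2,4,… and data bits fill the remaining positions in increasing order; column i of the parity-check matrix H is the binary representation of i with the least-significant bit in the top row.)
Syndrome s = H · r^T (mod 2), r = 011110110001011:
  s[0] = (101010101010101)·(011110110001011) mod 2 = 0+0+1+0+1+0+1+0+0+0+0+0+0+0+1 mod 2 = 0
  s[1] = (011001100110011)·(011110110001011) mod 2 = 0+1+1+0+0+0+1+0+0+0+0+0+0+1+1 mod 2 = 1
  s[2] = (000111100001111)·(011110110001011) mod 2 = 0+0+0+1+1+0+1+0+0+0+0+1+0+1+1 mod 2 = 0
  s[3] = (000000011111111)·(011110110001011) mod 2 = 0+0+0+0+0+0+0+1+0+0+0+1+0+1+1 mod 2 = 0
Syndrome = 0100
Column 2 of H equals this syndrome → error at bit 2 (1-indexed).
Flip bit 2: 011110110001011 → 001110110001011
Extract data bits at positions {3,5,6,7,9,10,11,12,13,14,15}: 11010001011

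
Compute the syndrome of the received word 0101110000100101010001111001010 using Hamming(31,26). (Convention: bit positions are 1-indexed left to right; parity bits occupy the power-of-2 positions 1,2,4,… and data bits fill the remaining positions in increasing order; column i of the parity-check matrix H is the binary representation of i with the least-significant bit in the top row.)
Syndrome s = H · r^T (mod 2), r = 0101110000100101010001111001010:
  s[0] = (1010101010101010101010101010101)·(0101110000100101010001111001010) mod 2 = 0+0+0+0+1+0+0+0+0+0+1+0+0+0+0+0+0+0+0+0+0+0+1+0+1+0+0+0+0+0+0 mod 2 = 0
  s[1] = (0110011001100110011001100110011)·(0101110000100101010001111001010) mod 2 = 0+1+0+0+0+1+0+0+0+0+1+0+0+1+0+0+0+1+0+0+0+1+1+0+0+0+0+0+0+1+0 mod 2 = 0
  s[2] = (0001111000011110000111100001111)·(0101110000100101010001111001010) mod 2 = 0+0+0+1+1+1+0+0+0+0+0+0+0+1+0+0+0+0+0+0+0+1+1+0+0+0+0+1+0+1+0 mod 2 = 0
  s[3] = (0000000111111110000000011111111)·(0101110000100101010001111001010) mod 2 = 0+0+0+0+0+0+0+0+0+0+1+0+0+1+0+0+0+0+0+0+0+0+0+1+1+0+0+1+0+1+0 mod 2 = 0
  s[4] = (0000000000000001111111111111111)·(0101110000100101010001111001010) mod 2 = 0+0+0+0+0+0+0+0+0+0+0+0+0+0+0+1+0+1+0+0+0+1+1+1+1+0+0+1+0+1+0 mod 2 = 0
Syndrome = 00000
s = 0: no error detected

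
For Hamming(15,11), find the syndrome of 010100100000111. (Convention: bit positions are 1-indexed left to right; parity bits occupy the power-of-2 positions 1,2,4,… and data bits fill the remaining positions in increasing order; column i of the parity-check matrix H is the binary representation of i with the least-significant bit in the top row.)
Syndrome s = H · r^T (mod 2), r = 010100100000111:
  s[0] = (101010101010101)·(010100100000111) mod 2 = 0+0+0+0+0+0+1+0+0+0+0+0+1+0+1 mod 2 = 1
  s[1] = (011001100110011)·(010100100000111) mod 2 = 0+1+0+0+0+0+1+0+0+0+0+0+0+1+1 mod 2 = 0
  s[2] = (000111100001111)·(010100100000111) mod 2 = 0+0+0+1+0+0+1+0+0+0+0+0+1+1+1 mod 2 = 1
  s[3] = (000000011111111)·(010100100000111) mod 2 = 0+0+0+0+0+0+0+0+0+0+0+0+1+1+1 mod 2 = 1
Syndrome = 1011
Non-zero syndrome: error at position 13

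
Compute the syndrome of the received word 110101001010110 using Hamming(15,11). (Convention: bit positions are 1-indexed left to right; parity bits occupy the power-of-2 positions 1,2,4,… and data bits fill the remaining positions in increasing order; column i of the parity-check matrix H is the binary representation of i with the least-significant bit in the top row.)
Syndrome s = H · r^T (mod 2), r = 110101001010110:
  s[0] = (101010101010101)·(110101001010110) mod 2 = 1+0+0+0+0+0+0+0+1+0+1+0+1+0+0 mod 2 = 0
  s[1] = (011001100110011)·(110101001010110) mod 2 = 0+1+0+0+0+1+0+0+0+0+1+0+0+1+0 mod 2 = 0
  s[2] = (000111100001111)·(110101001010110) mod 2 = 0+0+0+1+0+1+0+0+0+0+0+0+1+1+0 mod 2 = 0
  s[3] = (000000011111111)·(110101001010110) mod 2 = 0+0+0+0+0+0+0+0+1+0+1+0+1+1+0 mod 2 = 0
Syndrome = 0000
s = 0: no error detected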